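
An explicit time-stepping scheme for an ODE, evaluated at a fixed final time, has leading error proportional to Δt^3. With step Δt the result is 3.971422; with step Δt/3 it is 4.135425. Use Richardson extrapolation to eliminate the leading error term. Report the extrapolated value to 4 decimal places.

4.1417

The leading error scales as Δt^3; refining by a factor of 3 reduces it by 3^3 = 27.
Extrapolated value = (27·A(Δt/3) − A(Δt)) / (27 − 1)
= (27·4.135425 − 3.971422) / 26
= 107.685053 / 26 = 4.141733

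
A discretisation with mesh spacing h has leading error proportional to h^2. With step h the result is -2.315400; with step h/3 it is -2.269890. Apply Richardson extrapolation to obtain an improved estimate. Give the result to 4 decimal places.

-2.2642

The leading error scales as h^2; refining by a factor of 3 reduces it by 3^2 = 9.
Extrapolated value = (9·A(h/3) − A(h)) / (9 − 1)
= (9·(-2.269890) − (-2.315400)) / 8
= -18.113610 / 8 = -2.264201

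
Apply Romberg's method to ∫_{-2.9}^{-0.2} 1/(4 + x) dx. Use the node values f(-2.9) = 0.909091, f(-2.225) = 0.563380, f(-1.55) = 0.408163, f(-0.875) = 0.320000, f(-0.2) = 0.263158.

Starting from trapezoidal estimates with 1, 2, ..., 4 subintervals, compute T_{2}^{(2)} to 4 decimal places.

T_{0}^{(0)} (trapezoid, 1 panel, h=2.7000): 1.582536
T_{1}^{(0)} (trapezoid, 2 panels, h=1.3500): 1.342288
T_{2}^{(0)} (trapezoid, 4 panels, h=0.6750): 1.267426
T_{1}^{(1)} = 1.342288 + (1.342288 − 1.582536)/3 = 1.262205
T_{2}^{(1)} = 1.267426 + (1.267426 − 1.342288)/3 = 1.242472
T_{2}^{(2)} = 1.242472 + (1.242472 − 1.262205)/15 = 1.241156

1.2412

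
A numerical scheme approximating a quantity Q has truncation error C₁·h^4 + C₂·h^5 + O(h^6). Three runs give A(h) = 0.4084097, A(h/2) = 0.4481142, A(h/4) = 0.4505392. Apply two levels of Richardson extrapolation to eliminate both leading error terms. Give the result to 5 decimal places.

First eliminate the h^4 term (factor 2^4 = 16):
  B₁ = (16·0.4481142 − 0.4084097)/15 = 0.4507612
  B₂ = (16·0.4505392 − 0.4481142)/15 = 0.4507009
Then eliminate the h^5 term (factor 2^5 = 32):
  (32·0.4507009 − 0.4507612)/31 = 0.4506990

0.45070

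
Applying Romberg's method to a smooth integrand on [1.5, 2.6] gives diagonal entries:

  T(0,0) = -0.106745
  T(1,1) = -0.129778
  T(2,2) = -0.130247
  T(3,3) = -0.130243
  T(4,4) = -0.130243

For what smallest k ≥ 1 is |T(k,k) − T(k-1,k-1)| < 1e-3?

|T(1,1) − T(0,0)| = 0.023033 ≥ 1e-3
|T(2,2) − T(1,1)| = 0.000469 < 1e-3

k = 2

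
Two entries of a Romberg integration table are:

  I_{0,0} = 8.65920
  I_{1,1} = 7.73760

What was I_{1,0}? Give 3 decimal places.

From I_{1,1} = (4·I_{1,0} − I_{0,0})/3, solve for I_{1,0}:
4·I_{1,0} = 3·7.73760 + 8.65920 = 31.87200
I_{1,0} = 7.96800

7.968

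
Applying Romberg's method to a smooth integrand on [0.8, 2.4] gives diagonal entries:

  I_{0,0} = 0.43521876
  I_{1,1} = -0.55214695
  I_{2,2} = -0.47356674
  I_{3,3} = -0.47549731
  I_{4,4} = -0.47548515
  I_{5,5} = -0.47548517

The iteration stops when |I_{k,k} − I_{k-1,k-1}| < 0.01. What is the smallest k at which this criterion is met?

k = 3

|I_{1,1} − I_{0,0}| = 0.98736571 ≥ 0.01
|I_{2,2} − I_{1,1}| = 0.07858021 ≥ 0.01
|I_{3,3} − I_{2,2}| = 0.00193057 < 0.01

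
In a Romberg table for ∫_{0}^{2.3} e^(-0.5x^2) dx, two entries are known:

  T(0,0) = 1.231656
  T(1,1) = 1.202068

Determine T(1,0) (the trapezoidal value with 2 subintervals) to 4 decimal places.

From T(1,1) = (4·T(1,0) − T(0,0))/3, solve for T(1,0):
4·T(1,0) = 3·1.202068 + 1.231656 = 4.837860
T(1,0) = 1.209465

1.2095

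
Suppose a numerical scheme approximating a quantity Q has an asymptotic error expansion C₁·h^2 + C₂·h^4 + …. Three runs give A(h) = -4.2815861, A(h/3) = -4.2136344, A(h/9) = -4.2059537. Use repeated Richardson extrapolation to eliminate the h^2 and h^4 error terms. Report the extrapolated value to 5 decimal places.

-4.20499

First eliminate the h^2 term (factor 3^2 = 9):
  B₁ = (9·(-4.2136344) − (-4.2815861))/8 = -4.2051404
  B₂ = (9·(-4.2059537) − (-4.2136344))/8 = -4.2049936
Then eliminate the h^4 term (factor 3^4 = 81):
  (81·(-4.2049936) − (-4.2051404))/80 = -4.2049918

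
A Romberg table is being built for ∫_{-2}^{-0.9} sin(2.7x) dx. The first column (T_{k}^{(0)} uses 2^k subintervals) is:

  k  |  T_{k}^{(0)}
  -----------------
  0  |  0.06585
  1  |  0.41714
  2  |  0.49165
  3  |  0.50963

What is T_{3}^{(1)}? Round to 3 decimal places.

Richardson extrapolation on the trapezoidal column (denominator 4−1=3):
T_{3}^{(1)} = (4·0.50963 − 0.49165) / 3 = 0.51562

0.516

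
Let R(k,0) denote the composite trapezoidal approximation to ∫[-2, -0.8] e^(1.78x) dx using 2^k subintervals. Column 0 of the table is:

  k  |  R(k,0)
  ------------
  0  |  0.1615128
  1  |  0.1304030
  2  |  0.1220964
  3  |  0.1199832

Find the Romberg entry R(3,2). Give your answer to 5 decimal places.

Richardson extrapolation on the trapezoidal column (denominator 4−1=3):
R(2,1) = (4·0.1220964 − 0.1304030) / 3 = 0.1193275
R(3,1) = 0.1199832 + (0.1199832 − 0.1220964)/3 = 0.1192788
R(3,2) = 0.1192788 + (0.1192788 − 0.1193275)/15 = 0.1192756

0.11928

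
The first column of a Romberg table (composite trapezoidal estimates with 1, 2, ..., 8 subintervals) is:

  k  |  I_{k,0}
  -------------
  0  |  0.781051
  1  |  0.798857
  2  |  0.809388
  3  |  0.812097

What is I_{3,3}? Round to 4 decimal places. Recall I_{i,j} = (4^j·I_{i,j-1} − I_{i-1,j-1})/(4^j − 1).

0.8130

Richardson extrapolation on the trapezoidal column (denominator 4−1=3):
I_{1,1} = 0.798857 + (0.798857 − 0.781051)/3 = 0.804792
I_{2,1} = 0.809388 + (0.809388 − 0.798857)/3 = 0.812898
I_{3,1} = 0.812097 + (0.812097 − 0.809388)/3 = 0.813000
I_{2,2} = 0.812898 + (0.812898 − 0.804792)/15 = 0.813438
I_{3,2} = 0.813000 + (0.813000 − 0.812898)/15 = 0.813007
I_{3,3} = (64·0.813007 − 0.813438) / 63 = 0.813000
(Column j=1 coincides with Simpson's rule on the same nodes.)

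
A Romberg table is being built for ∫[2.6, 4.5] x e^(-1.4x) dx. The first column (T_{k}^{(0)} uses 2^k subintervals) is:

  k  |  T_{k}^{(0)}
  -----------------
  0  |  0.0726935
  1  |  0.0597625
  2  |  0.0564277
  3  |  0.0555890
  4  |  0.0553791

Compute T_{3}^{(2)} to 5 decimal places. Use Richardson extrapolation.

0.05531

Richardson extrapolation on the trapezoidal column (denominator 4−1=3):
T_{2}^{(1)} = (4·0.0564277 − 0.0597625) / 3 = 0.0553161
T_{3}^{(1)} = (4·0.0555890 − 0.0564277) / 3 = 0.0553094
T_{3}^{(2)} = 0.0553094 + (0.0553094 − 0.0553161)/15 = 0.0553090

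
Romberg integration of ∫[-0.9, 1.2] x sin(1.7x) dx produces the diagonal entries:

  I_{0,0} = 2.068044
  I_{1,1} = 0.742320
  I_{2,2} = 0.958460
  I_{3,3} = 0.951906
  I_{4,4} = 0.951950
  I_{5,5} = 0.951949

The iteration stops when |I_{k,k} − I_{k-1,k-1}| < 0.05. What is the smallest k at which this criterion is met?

k = 3

|I_{1,1} − I_{0,0}| = 1.325724 ≥ 0.05
|I_{2,2} − I_{1,1}| = 0.216140 ≥ 0.05
|I_{3,3} − I_{2,2}| = 0.006554 < 0.05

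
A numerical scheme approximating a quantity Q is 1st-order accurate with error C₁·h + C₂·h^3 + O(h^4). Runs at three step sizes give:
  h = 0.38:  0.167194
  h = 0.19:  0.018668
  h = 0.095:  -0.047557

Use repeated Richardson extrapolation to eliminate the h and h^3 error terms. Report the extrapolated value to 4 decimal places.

First eliminate the h term (factor 2^1 = 2):
  B₁ = (2·0.018668 − 0.167194)/1 = -0.129858
  B₂ = (2·(-0.047557) − 0.018668)/1 = -0.113782
Then eliminate the h^3 term (factor 2^3 = 8):
  (8·(-0.113782) − (-0.129858))/7 = -0.111485

-0.1115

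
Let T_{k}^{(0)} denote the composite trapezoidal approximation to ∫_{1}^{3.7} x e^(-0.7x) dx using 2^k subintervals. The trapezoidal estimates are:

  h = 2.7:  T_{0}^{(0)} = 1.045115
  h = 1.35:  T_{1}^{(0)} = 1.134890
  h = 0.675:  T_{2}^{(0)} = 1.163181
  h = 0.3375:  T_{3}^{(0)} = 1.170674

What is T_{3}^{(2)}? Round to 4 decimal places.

1.1732

Richardson extrapolation on the trapezoidal column (denominator 4−1=3):
T_{2}^{(1)} = (4·1.163181 − 1.134890) / 3 = 1.172611
T_{3}^{(1)} = (4·1.170674 − 1.163181) / 3 = 1.173172
T_{3}^{(2)} = (16·1.173172 − 1.172611) / 15 = 1.173209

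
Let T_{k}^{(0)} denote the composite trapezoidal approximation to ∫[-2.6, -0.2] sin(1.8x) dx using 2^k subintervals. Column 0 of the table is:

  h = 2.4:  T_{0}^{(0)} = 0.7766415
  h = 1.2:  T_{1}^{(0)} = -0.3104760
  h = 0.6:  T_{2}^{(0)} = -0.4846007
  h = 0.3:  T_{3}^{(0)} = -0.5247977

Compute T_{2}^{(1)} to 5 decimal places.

Richardson extrapolation on the trapezoidal column (denominator 4−1=3):
T_{2}^{(1)} = -0.4846007 + (-0.4846007 − (-0.3104760))/3 = -0.5426423

-0.54264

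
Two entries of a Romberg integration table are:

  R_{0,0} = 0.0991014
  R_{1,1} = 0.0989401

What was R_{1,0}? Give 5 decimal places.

From R_{1,1} = (4·R_{1,0} − R_{0,0})/3, solve for R_{1,0}:
4·R_{1,0} = 3·0.0989401 + 0.0991014 = 0.3959217
R_{1,0} = 0.0989804

0.09898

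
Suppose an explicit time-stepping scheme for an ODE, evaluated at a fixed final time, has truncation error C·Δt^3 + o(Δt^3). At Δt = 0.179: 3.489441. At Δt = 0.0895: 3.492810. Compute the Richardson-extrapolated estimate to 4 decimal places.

The leading error scales as Δt^3; refining by a factor of 2 reduces it by 2^3 = 8.
Extrapolated value = (8·A(Δt/2) − A(Δt)) / (8 − 1)
= (8·3.492810 − 3.489441) / 7
= 24.453039 / 7 = 3.493291

3.4933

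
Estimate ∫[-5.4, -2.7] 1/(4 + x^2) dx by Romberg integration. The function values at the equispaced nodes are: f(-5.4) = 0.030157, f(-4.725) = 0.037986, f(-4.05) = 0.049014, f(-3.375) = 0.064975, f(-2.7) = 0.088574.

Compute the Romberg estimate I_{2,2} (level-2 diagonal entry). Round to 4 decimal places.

0.1414

I_{0,0} (trapezoid, 1 panel, h=2.7000): 0.160287
I_{1,0} (trapezoid, 2 panels, h=1.3500): 0.146312
I_{2,0} (trapezoid, 4 panels, h=0.6750): 0.142655
I_{1,1} = 0.146312 + (0.146312 − 0.160287)/3 = 0.141654
I_{2,1} = 0.142655 + (0.142655 − 0.146312)/3 = 0.141436
I_{2,2} = 0.141436 + (0.141436 − 0.141654)/15 = 0.141421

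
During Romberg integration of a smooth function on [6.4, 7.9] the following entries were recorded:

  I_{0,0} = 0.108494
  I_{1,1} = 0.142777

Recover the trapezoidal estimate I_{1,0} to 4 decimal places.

0.1342

From I_{1,1} = (4·I_{1,0} − I_{0,0})/3, solve for I_{1,0}:
4·I_{1,0} = 3·0.142777 + 0.108494 = 0.536825
I_{1,0} = 0.134206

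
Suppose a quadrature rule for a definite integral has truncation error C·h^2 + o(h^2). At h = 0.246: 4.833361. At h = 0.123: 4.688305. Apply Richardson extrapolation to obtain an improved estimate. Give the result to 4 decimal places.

Extrapolated value = (4·A(h/2) − A(h)) / (4 − 1)
= (4·4.688305 − 4.833361) / 3
= 13.919859 / 3 = 4.639953

4.6400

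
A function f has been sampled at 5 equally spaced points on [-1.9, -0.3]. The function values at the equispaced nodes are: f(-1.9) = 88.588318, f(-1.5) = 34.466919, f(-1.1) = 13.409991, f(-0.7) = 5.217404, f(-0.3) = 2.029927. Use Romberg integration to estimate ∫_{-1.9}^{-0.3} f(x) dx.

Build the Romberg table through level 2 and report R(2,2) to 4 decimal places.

36.7137

R(0,0) (trapezoid, 1 panel, h=1.6000): 72.494596
R(1,0) (trapezoid, 2 panels, h=0.8000): 46.975291
R(2,0) (trapezoid, 4 panels, h=0.4000): 39.361375
R(1,1) = 46.975291 + (46.975291 − 72.494596)/3 = 38.468856
R(2,1) = 39.361375 + (39.361375 − 46.975291)/3 = 36.823403
R(2,2) = 36.823403 + (36.823403 − 38.468856)/15 = 36.713706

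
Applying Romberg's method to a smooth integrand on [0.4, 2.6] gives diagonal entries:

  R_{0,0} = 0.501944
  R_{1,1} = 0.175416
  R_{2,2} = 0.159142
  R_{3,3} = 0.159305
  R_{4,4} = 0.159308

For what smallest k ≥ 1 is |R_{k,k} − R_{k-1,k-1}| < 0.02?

|R_{1,1} − R_{0,0}| = 0.326528 ≥ 0.02
|R_{2,2} − R_{1,1}| = 0.016274 < 0.02

k = 2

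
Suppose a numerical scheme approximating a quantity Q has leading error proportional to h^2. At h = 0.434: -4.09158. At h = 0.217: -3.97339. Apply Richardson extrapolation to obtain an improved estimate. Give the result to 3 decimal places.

-3.934

Extrapolated value = (4·A(h/2) − A(h)) / (4 − 1)
= (4·(-3.97339) − (-4.09158)) / 3
= -11.80198 / 3 = -3.93399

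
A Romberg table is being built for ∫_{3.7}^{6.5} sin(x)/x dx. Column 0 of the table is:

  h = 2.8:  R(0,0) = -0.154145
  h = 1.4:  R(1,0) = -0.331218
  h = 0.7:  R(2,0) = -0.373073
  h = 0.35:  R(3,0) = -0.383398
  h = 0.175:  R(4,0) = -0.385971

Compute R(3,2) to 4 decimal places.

-0.3868

Richardson extrapolation on the trapezoidal column (denominator 4−1=3):
R(2,1) = -0.373073 + (-0.373073 − (-0.331218))/3 = -0.387025
R(3,1) = (4·(-0.383398) − (-0.373073)) / 3 = -0.386840
R(3,2) = (16·(-0.386840) − (-0.387025)) / 15 = -0.386828
(Column j=1 coincides with Simpson's rule on the same nodes.)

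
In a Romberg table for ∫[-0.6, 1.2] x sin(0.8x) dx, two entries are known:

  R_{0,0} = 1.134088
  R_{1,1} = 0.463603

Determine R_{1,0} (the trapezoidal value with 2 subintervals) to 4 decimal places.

0.6312

From R_{1,1} = (4·R_{1,0} − R_{0,0})/3, solve for R_{1,0}:
4·R_{1,0} = 3·0.463603 + 1.134088 = 2.524897
R_{1,0} = 0.631224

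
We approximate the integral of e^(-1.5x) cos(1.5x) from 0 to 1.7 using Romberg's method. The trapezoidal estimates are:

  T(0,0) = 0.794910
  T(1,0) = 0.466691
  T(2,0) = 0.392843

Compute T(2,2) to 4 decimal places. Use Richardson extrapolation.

0.3690

Richardson extrapolation on the trapezoidal column (denominator 4−1=3):
T(1,1) = 0.466691 + (0.466691 − 0.794910)/3 = 0.357285
T(2,1) = (4·0.392843 − 0.466691) / 3 = 0.368227
T(2,2) = (16·0.368227 − 0.357285) / 15 = 0.368956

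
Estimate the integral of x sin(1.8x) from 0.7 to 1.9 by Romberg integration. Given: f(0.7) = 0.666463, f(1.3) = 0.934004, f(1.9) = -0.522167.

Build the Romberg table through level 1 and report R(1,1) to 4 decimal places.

R(0,0) (trapezoid, 1 panel, h=1.2000): 0.086578
R(1,0) (trapezoid, 2 panels, h=0.6000): 0.603691
R(1,1) = 0.603691 + (0.603691 − 0.086578)/3 = 0.776062

0.7761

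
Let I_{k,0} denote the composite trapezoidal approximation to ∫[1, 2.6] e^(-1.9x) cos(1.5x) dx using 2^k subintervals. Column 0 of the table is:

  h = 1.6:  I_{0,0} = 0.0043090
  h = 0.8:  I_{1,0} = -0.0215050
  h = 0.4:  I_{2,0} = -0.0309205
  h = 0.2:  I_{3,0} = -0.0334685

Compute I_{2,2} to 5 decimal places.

-0.03432

Richardson extrapolation on the trapezoidal column (denominator 4−1=3):
I_{1,1} = -0.0215050 + (-0.0215050 − 0.0043090)/3 = -0.0301097
I_{2,1} = (4·(-0.0309205) − (-0.0215050)) / 3 = -0.0340590
I_{2,2} = (16·(-0.0340590) − (-0.0301097)) / 15 = -0.0343223
(Column j=1 coincides with Simpson's rule on the same nodes.)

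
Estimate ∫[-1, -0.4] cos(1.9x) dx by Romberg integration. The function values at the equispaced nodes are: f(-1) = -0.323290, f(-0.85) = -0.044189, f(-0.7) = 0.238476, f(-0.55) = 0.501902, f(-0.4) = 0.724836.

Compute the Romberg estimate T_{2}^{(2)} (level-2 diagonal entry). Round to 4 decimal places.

T_{0}^{(0)} (trapezoid, 1 panel, h=0.6000): 0.120464
T_{1}^{(0)} (trapezoid, 2 panels, h=0.3000): 0.131775
T_{2}^{(0)} (trapezoid, 4 panels, h=0.1500): 0.134544
T_{1}^{(1)} = 0.131775 + (0.131775 − 0.120464)/3 = 0.135545
T_{2}^{(1)} = 0.134544 + (0.134544 − 0.131775)/3 = 0.135467
T_{2}^{(2)} = 0.135467 + (0.135467 − 0.135545)/15 = 0.135462

0.1355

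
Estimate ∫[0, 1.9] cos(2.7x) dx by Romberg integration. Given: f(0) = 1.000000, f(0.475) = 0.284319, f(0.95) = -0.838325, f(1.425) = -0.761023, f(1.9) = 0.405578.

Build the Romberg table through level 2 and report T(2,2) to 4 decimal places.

-0.3267

T(0,0) (trapezoid, 1 panel, h=1.9000): 1.335299
T(1,0) (trapezoid, 2 panels, h=0.9500): -0.128759
T(2,0) (trapezoid, 4 panels, h=0.4750): -0.290814
T(1,1) = -0.128759 + (-0.128759 − 1.335299)/3 = -0.616778
T(2,1) = -0.290814 + (-0.290814 − (-0.128759))/3 = -0.344832
T(2,2) = -0.344832 + (-0.344832 − (-0.616778))/15 = -0.326702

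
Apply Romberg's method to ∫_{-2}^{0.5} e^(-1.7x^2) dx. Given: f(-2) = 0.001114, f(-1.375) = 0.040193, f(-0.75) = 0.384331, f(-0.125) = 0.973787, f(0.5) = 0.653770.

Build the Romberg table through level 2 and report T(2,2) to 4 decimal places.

1.1568

T(0,0) (trapezoid, 1 panel, h=2.5000): 0.818605
T(1,0) (trapezoid, 2 panels, h=1.2500): 0.889716
T(2,0) (trapezoid, 4 panels, h=0.6250): 1.078596
T(1,1) = 0.889716 + (0.889716 − 0.818605)/3 = 0.913420
T(2,1) = 1.078596 + (1.078596 − 0.889716)/3 = 1.141556
T(2,2) = 1.141556 + (1.141556 − 0.913420)/15 = 1.156765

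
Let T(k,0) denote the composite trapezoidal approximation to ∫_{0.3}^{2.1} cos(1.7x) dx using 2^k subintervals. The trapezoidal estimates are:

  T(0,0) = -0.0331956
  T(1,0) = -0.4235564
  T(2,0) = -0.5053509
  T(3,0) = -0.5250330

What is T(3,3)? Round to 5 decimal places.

-0.53153

Richardson extrapolation on the trapezoidal column (denominator 4−1=3):
T(1,1) = (4·(-0.4235564) − (-0.0331956)) / 3 = -0.5536767
T(2,1) = -0.5053509 + (-0.5053509 − (-0.4235564))/3 = -0.5326157
T(3,1) = (4·(-0.5250330) − (-0.5053509)) / 3 = -0.5315937
T(2,2) = (16·(-0.5326157) − (-0.5536767)) / 15 = -0.5312116
T(3,2) = -0.5315937 + (-0.5315937 − (-0.5326157))/15 = -0.5315256
T(3,3) = -0.5315256 + (-0.5315256 − (-0.5312116))/63 = -0.5315306
(Column j=1 coincides with Simpson's rule on the same nodes.)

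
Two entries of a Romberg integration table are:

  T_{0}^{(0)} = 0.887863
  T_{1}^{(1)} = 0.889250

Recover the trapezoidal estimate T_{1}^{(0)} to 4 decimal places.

From T_{1}^{(1)} = (4·T_{1}^{(0)} − T_{0}^{(0)})/3, solve for T_{1}^{(0)}:
4·T_{1}^{(0)} = 3·0.889250 + 0.887863 = 3.555613
T_{1}^{(0)} = 0.888903

0.8889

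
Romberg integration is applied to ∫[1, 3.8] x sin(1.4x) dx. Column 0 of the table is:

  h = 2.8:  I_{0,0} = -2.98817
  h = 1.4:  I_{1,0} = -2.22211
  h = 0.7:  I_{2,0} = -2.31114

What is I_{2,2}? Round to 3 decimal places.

I_{1,1} = (4·(-2.22211) − (-2.98817)) / 3 = -1.96676
I_{2,1} = -2.31114 + (-2.31114 − (-2.22211))/3 = -2.34082
I_{2,2} = (16·(-2.34082) − (-1.96676)) / 15 = -2.36576
(Column j=1 coincides with Simpson's rule on the same nodes.)

-2.366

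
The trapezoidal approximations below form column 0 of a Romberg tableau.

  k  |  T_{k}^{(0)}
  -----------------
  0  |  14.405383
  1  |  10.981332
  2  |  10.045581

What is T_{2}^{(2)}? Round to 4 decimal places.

Richardson extrapolation on the trapezoidal column (denominator 4−1=3):
T_{1}^{(1)} = 10.981332 + (10.981332 − 14.405383)/3 = 9.839982
T_{2}^{(1)} = (4·10.045581 − 10.981332) / 3 = 9.733664
T_{2}^{(2)} = (16·9.733664 − 9.839982) / 15 = 9.726576

9.7266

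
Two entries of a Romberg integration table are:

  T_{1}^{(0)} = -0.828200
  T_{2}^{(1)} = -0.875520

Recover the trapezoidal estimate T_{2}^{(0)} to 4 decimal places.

-0.8637

From T_{2}^{(1)} = (4·T_{2}^{(0)} − T_{1}^{(0)})/3, solve for T_{2}^{(0)}:
4·T_{2}^{(0)} = 3·(-0.875520) + (-0.828200) = -3.454760
T_{2}^{(0)} = -0.863690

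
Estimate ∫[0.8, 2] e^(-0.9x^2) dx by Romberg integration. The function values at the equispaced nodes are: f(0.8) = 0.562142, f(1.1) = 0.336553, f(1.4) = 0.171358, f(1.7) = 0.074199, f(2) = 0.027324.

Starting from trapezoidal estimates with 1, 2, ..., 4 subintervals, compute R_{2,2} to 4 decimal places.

0.2577

R_{0,0} (trapezoid, 1 panel, h=1.2000): 0.353680
R_{1,0} (trapezoid, 2 panels, h=0.6000): 0.279655
R_{2,0} (trapezoid, 4 panels, h=0.3000): 0.263053
R_{1,1} = 0.279655 + (0.279655 − 0.353680)/3 = 0.254980
R_{2,1} = 0.263053 + (0.263053 − 0.279655)/3 = 0.257519
R_{2,2} = 0.257519 + (0.257519 − 0.254980)/15 = 0.257688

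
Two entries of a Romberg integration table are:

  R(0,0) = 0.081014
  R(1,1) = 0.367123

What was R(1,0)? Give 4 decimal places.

0.2956

From R(1,1) = (4·R(1,0) − R(0,0))/3, solve for R(1,0):
4·R(1,0) = 3·0.367123 + 0.081014 = 1.182383
R(1,0) = 0.295596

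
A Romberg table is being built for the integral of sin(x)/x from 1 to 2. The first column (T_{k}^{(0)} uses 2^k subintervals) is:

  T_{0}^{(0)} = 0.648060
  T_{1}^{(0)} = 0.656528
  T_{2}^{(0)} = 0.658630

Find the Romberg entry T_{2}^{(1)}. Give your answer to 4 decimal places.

T_{2}^{(1)} = 0.658630 + (0.658630 − 0.656528)/3 = 0.659331

0.6593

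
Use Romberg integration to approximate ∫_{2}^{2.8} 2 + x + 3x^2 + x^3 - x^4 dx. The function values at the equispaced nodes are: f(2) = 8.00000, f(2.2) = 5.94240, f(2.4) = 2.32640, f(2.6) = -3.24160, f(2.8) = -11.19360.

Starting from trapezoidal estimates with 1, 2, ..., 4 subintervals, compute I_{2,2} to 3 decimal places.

I_{0,0} (trapezoid, 1 panel, h=0.8000): -1.27744
I_{1,0} (trapezoid, 2 panels, h=0.4000): 0.29184
I_{2,0} (trapezoid, 4 panels, h=0.2000): 0.68608
I_{1,1} = 0.29184 + (0.29184 − (-1.27744))/3 = 0.81493
I_{2,1} = 0.68608 + (0.68608 − 0.29184)/3 = 0.81749
I_{2,2} = 0.81749 + (0.81749 − 0.81493)/15 = 0.81766

0.818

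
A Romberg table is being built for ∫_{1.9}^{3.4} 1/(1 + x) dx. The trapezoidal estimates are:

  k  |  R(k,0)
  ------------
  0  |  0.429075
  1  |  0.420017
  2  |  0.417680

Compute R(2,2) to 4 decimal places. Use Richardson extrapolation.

Richardson extrapolation on the trapezoidal column (denominator 4−1=3):
R(1,1) = (4·0.420017 − 0.429075) / 3 = 0.416998
R(2,1) = (4·0.417680 − 0.420017) / 3 = 0.416901
R(2,2) = 0.416901 + (0.416901 − 0.416998)/15 = 0.416895

0.4169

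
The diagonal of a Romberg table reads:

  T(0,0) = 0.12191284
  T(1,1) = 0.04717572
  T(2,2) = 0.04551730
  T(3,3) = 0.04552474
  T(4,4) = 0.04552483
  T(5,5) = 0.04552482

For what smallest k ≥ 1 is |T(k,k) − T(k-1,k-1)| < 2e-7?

|T(1,1) − T(0,0)| = 0.07473712 ≥ 2e-7
|T(2,2) − T(1,1)| = 0.00165842 ≥ 2e-7
|T(3,3) − T(2,2)| = 0.00000744 ≥ 2e-7
|T(4,4) − T(3,3)| = 0.00000009 < 2e-7

k = 4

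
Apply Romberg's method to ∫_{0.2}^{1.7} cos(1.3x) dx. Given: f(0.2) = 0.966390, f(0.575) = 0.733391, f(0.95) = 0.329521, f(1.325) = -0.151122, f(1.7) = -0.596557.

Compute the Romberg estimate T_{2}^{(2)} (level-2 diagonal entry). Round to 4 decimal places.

0.4196

T_{0}^{(0)} (trapezoid, 1 panel, h=1.5000): 0.277375
T_{1}^{(0)} (trapezoid, 2 panels, h=0.7500): 0.385828
T_{2}^{(0)} (trapezoid, 4 panels, h=0.3750): 0.411265
T_{1}^{(1)} = 0.385828 + (0.385828 − 0.277375)/3 = 0.421979
T_{2}^{(1)} = 0.411265 + (0.411265 − 0.385828)/3 = 0.419744
T_{2}^{(2)} = 0.419744 + (0.419744 − 0.421979)/15 = 0.419595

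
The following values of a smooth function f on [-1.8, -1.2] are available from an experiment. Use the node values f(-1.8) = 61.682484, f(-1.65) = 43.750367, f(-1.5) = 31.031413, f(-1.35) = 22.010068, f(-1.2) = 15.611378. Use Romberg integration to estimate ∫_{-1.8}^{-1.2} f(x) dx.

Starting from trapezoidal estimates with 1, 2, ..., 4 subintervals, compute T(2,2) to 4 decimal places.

20.1185

T(0,0) (trapezoid, 1 panel, h=0.6000): 23.188159
T(1,0) (trapezoid, 2 panels, h=0.3000): 20.903503
T(2,0) (trapezoid, 4 panels, h=0.1500): 20.315817
T(1,1) = 20.903503 + (20.903503 − 23.188159)/3 = 20.141951
T(2,1) = 20.315817 + (20.315817 − 20.903503)/3 = 20.119922
T(2,2) = 20.119922 + (20.119922 − 20.141951)/15 = 20.118453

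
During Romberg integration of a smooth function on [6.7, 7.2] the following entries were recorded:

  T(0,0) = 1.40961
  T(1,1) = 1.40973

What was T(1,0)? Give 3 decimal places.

From T(1,1) = (4·T(1,0) − T(0,0))/3, solve for T(1,0):
4·T(1,0) = 3·1.40973 + 1.40961 = 5.63880
T(1,0) = 1.40970

1.410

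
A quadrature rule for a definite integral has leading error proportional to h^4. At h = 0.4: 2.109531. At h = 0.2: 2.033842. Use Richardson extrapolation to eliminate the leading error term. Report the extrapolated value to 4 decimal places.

The leading error scales as h^4; refining by a factor of 2 reduces it by 2^4 = 16.
Extrapolated value = (16·A(h/2) − A(h)) / (16 − 1)
= (16·2.033842 − 2.109531) / 15
= 30.431941 / 15 = 2.028796

2.0288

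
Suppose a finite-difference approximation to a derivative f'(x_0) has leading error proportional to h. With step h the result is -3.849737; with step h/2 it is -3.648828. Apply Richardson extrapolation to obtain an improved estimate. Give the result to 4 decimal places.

-3.4479

The leading error scales as h; refining by a factor of 2 reduces it by 2^1 = 2.
Extrapolated value = (2·A(h/2) − A(h)) / (2 − 1)
= (2·(-3.648828) − (-3.849737)) / 1
= -3.447919 / 1 = -3.447919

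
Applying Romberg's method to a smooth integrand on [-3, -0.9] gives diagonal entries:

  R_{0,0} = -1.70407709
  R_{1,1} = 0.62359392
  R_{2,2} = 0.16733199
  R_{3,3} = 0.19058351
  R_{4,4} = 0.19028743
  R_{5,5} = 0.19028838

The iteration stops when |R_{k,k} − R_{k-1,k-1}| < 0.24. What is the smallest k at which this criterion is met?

k = 3

|R_{1,1} − R_{0,0}| = 2.32767101 ≥ 0.24
|R_{2,2} − R_{1,1}| = 0.45626193 ≥ 0.24
|R_{3,3} − R_{2,2}| = 0.02325152 < 0.24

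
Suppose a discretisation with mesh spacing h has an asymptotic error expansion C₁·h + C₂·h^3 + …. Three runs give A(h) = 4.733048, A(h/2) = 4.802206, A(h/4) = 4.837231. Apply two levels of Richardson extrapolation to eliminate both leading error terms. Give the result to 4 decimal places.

4.8724

First eliminate the h term (factor 2^1 = 2):
  B₁ = (2·4.802206 − 4.733048)/1 = 4.871364
  B₂ = (2·4.837231 − 4.802206)/1 = 4.872256
Then eliminate the h^3 term (factor 2^3 = 8):
  (8·4.872256 − 4.871364)/7 = 4.872383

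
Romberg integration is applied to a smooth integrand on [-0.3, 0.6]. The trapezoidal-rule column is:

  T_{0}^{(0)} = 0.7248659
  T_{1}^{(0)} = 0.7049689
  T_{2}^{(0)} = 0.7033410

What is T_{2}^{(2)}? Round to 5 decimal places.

0.70310

T_{1}^{(1)} = 0.7049689 + (0.7049689 − 0.7248659)/3 = 0.6983366
T_{2}^{(1)} = 0.7033410 + (0.7033410 − 0.7049689)/3 = 0.7027984
T_{2}^{(2)} = (16·0.7027984 − 0.6983366) / 15 = 0.7030959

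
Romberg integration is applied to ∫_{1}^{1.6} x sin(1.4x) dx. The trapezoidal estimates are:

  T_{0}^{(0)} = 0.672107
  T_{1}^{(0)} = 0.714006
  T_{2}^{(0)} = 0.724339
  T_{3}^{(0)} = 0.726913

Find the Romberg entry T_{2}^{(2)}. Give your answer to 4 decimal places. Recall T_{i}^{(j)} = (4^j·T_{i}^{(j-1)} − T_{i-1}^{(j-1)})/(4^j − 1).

0.7278

Richardson extrapolation on the trapezoidal column (denominator 4−1=3):
T_{1}^{(1)} = 0.714006 + (0.714006 − 0.672107)/3 = 0.727972
T_{2}^{(1)} = (4·0.724339 − 0.714006) / 3 = 0.727783
T_{2}^{(2)} = 0.727783 + (0.727783 − 0.727972)/15 = 0.727770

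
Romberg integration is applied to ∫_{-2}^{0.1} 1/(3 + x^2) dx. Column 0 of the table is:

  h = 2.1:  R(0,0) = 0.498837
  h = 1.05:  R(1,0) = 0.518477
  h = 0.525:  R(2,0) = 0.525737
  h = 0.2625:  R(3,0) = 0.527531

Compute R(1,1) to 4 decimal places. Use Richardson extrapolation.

0.5250

Richardson extrapolation on the trapezoidal column (denominator 4−1=3):
R(1,1) = 0.518477 + (0.518477 − 0.498837)/3 = 0.525024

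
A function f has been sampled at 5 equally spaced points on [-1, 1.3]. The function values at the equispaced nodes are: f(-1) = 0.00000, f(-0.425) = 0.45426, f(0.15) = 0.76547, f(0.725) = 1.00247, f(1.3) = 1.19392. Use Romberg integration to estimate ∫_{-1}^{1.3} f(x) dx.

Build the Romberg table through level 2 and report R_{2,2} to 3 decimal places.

R_{0,0} (trapezoid, 1 panel, h=2.3000): 1.37301
R_{1,0} (trapezoid, 2 panels, h=1.1500): 1.56679
R_{2,0} (trapezoid, 4 panels, h=0.5750): 1.62102
R_{1,1} = 1.56679 + (1.56679 − 1.37301)/3 = 1.63138
R_{2,1} = 1.62102 + (1.62102 − 1.56679)/3 = 1.63910
R_{2,2} = 1.63910 + (1.63910 − 1.63138)/15 = 1.63961

1.640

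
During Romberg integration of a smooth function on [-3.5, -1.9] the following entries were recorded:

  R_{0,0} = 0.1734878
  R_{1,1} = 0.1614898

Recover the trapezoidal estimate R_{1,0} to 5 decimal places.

From R_{1,1} = (4·R_{1,0} − R_{0,0})/3, solve for R_{1,0}:
4·R_{1,0} = 3·0.1614898 + 0.1734878 = 0.6579572
R_{1,0} = 0.1644893

0.16449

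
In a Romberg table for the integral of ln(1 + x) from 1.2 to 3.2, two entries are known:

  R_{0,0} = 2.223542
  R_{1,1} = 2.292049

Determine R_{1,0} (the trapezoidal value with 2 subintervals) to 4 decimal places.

From R_{1,1} = (4·R_{1,0} − R_{0,0})/3, solve for R_{1,0}:
4·R_{1,0} = 3·2.292049 + 2.223542 = 9.099689
R_{1,0} = 2.274922

2.2749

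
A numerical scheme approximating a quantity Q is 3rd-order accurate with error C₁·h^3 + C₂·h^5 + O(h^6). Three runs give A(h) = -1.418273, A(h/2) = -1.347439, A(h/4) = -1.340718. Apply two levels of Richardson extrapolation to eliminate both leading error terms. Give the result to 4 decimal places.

First eliminate the h^3 term (factor 2^3 = 8):
  B₁ = (8·(-1.347439) − (-1.418273))/7 = -1.337320
  B₂ = (8·(-1.340718) − (-1.347439))/7 = -1.339758
Then eliminate the h^5 term (factor 2^5 = 32):
  (32·(-1.339758) − (-1.337320))/31 = -1.339837

-1.3398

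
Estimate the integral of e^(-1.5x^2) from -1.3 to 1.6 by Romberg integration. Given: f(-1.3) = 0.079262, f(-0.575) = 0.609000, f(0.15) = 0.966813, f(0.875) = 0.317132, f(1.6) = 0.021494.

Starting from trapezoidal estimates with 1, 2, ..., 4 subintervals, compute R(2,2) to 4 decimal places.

R(0,0) (trapezoid, 1 panel, h=2.9000): 0.146096
R(1,0) (trapezoid, 2 panels, h=1.4500): 1.474927
R(2,0) (trapezoid, 4 panels, h=0.7250): 1.408909
R(1,1) = 1.474927 + (1.474927 − 0.146096)/3 = 1.917871
R(2,1) = 1.408909 + (1.408909 − 1.474927)/3 = 1.386903
R(2,2) = 1.386903 + (1.386903 − 1.917871)/15 = 1.351505

1.3515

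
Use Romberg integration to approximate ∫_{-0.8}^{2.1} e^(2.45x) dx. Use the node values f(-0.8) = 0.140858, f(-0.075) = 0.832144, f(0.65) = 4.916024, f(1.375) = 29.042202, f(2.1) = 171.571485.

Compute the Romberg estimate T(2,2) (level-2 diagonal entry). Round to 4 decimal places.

T(0,0) (trapezoid, 1 panel, h=2.9000): 248.982897
T(1,0) (trapezoid, 2 panels, h=1.4500): 131.619683
T(2,0) (trapezoid, 4 panels, h=0.7250): 87.468743
T(1,1) = 131.619683 + (131.619683 − 248.982897)/3 = 92.498612
T(2,1) = 87.468743 + (87.468743 − 131.619683)/3 = 72.751763
T(2,2) = 72.751763 + (72.751763 − 92.498612)/15 = 71.435306

71.4353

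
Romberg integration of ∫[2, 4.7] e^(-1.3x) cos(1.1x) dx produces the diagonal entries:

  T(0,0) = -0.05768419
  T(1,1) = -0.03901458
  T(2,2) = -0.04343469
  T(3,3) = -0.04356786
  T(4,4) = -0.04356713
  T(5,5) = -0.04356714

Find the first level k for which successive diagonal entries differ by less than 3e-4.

k = 3

|T(1,1) − T(0,0)| = 0.01866961 ≥ 3e-4
|T(2,2) − T(1,1)| = 0.00442011 ≥ 3e-4
|T(3,3) − T(2,2)| = 0.00013317 < 3e-4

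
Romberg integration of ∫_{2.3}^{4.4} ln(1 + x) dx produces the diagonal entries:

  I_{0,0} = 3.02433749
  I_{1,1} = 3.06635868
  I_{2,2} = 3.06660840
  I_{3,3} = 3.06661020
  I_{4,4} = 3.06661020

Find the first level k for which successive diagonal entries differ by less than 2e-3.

|I_{1,1} − I_{0,0}| = 0.04202119 ≥ 2e-3
|I_{2,2} − I_{1,1}| = 0.00024972 < 2e-3

k = 2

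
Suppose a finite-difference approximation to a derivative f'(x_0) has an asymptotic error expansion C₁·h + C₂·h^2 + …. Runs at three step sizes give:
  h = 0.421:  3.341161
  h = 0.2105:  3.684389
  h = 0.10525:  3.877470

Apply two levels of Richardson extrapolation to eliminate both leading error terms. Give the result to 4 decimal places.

First eliminate the h term (factor 2^1 = 2):
  B₁ = (2·3.684389 − 3.341161)/1 = 4.027617
  B₂ = (2·3.877470 − 3.684389)/1 = 4.070551
Then eliminate the h^2 term (factor 2^2 = 4):
  (4·4.070551 − 4.027617)/3 = 4.084862

4.0849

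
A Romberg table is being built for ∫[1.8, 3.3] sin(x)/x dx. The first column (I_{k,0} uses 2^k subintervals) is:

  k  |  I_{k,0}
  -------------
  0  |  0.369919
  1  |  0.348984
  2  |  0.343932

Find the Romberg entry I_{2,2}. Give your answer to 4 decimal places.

Richardson extrapolation on the trapezoidal column (denominator 4−1=3):
I_{1,1} = (4·0.348984 − 0.369919) / 3 = 0.342006
I_{2,1} = 0.343932 + (0.343932 − 0.348984)/3 = 0.342248
I_{2,2} = (16·0.342248 − 0.342006) / 15 = 0.342264

0.3423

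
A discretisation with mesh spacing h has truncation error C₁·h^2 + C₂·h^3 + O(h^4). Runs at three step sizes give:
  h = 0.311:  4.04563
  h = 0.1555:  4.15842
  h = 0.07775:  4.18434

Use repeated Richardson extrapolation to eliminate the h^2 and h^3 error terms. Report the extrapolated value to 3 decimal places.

4.193

First eliminate the h^2 term (factor 2^2 = 4):
  B₁ = (4·4.15842 − 4.04563)/3 = 4.19602
  B₂ = (4·4.18434 − 4.15842)/3 = 4.19298
Then eliminate the h^3 term (factor 2^3 = 8):
  (8·4.19298 − 4.19602)/7 = 4.19255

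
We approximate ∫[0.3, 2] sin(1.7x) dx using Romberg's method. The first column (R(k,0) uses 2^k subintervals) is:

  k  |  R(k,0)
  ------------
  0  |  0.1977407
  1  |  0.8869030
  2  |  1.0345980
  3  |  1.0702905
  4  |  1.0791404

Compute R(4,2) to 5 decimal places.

1.08208

Richardson extrapolation on the trapezoidal column (denominator 4−1=3):
R(3,1) = (4·1.0702905 − 1.0345980) / 3 = 1.0821880
R(4,1) = (4·1.0791404 − 1.0702905) / 3 = 1.0820904
R(4,2) = (16·1.0820904 − 1.0821880) / 15 = 1.0820839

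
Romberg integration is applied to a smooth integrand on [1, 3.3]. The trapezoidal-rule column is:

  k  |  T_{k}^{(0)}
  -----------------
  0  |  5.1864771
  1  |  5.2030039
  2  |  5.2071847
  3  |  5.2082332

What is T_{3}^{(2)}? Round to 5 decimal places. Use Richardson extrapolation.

T_{2}^{(1)} = (4·5.2071847 − 5.2030039) / 3 = 5.2085783
T_{3}^{(1)} = (4·5.2082332 − 5.2071847) / 3 = 5.2085827
T_{3}^{(2)} = 5.2085827 + (5.2085827 − 5.2085783)/15 = 5.2085830

5.20858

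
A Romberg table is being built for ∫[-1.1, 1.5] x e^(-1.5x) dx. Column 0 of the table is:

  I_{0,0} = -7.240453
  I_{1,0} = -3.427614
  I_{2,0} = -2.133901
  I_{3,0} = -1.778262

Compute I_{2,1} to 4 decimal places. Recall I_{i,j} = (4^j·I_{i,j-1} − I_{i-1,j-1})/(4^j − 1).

-1.7027

Richardson extrapolation on the trapezoidal column (denominator 4−1=3):
I_{2,1} = -2.133901 + (-2.133901 − (-3.427614))/3 = -1.702663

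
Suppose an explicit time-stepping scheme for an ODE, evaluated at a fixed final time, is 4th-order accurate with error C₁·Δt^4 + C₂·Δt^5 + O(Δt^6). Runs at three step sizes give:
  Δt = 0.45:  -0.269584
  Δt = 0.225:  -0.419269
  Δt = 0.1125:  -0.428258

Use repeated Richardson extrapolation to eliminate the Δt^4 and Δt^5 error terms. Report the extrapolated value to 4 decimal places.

-0.4288

First eliminate the Δt^4 term (factor 2^4 = 16):
  B₁ = (16·(-0.419269) − (-0.269584))/15 = -0.429248
  B₂ = (16·(-0.428258) − (-0.419269))/15 = -0.428857
Then eliminate the Δt^5 term (factor 2^5 = 32):
  (32·(-0.428857) − (-0.429248))/31 = -0.428844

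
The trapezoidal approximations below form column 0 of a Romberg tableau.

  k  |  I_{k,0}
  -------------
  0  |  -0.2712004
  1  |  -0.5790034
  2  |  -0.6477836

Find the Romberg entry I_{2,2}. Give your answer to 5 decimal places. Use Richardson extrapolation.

Richardson extrapolation on the trapezoidal column (denominator 4−1=3):
I_{1,1} = -0.5790034 + (-0.5790034 − (-0.2712004))/3 = -0.6816044
I_{2,1} = (4·(-0.6477836) − (-0.5790034)) / 3 = -0.6707103
I_{2,2} = -0.6707103 + (-0.6707103 − (-0.6816044))/15 = -0.6699840
(Column j=1 coincides with Simpson's rule on the same nodes.)

-0.66998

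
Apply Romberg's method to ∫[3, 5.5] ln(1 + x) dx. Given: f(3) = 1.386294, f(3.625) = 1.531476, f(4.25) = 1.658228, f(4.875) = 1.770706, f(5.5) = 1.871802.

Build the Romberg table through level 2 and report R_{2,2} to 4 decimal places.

R_{0,0} (trapezoid, 1 panel, h=2.5000): 4.072620
R_{1,0} (trapezoid, 2 panels, h=1.2500): 4.109095
R_{2,0} (trapezoid, 4 panels, h=0.6250): 4.118411
R_{1,1} = 4.109095 + (4.109095 − 4.072620)/3 = 4.121253
R_{2,1} = 4.118411 + (4.118411 − 4.109095)/3 = 4.121516
R_{2,2} = 4.121516 + (4.121516 − 4.121253)/15 = 4.121534

4.1215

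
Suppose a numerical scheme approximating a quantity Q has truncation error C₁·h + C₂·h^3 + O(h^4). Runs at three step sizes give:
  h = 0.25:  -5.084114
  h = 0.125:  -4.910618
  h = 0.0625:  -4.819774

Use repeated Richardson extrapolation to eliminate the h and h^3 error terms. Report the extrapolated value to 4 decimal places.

First eliminate the h term (factor 2^1 = 2):
  B₁ = (2·(-4.910618) − (-5.084114))/1 = -4.737122
  B₂ = (2·(-4.819774) − (-4.910618))/1 = -4.728930
Then eliminate the h^3 term (factor 2^3 = 8):
  (8·(-4.728930) − (-4.737122))/7 = -4.727760

-4.7278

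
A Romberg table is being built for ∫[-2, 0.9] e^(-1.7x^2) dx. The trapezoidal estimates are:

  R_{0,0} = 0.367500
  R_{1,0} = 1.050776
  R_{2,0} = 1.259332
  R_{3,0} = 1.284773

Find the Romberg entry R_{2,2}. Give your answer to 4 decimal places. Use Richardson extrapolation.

1.3322

Richardson extrapolation on the trapezoidal column (denominator 4−1=3):
R_{1,1} = (4·1.050776 − 0.367500) / 3 = 1.278535
R_{2,1} = (4·1.259332 − 1.050776) / 3 = 1.328851
R_{2,2} = (16·1.328851 − 1.278535) / 15 = 1.332205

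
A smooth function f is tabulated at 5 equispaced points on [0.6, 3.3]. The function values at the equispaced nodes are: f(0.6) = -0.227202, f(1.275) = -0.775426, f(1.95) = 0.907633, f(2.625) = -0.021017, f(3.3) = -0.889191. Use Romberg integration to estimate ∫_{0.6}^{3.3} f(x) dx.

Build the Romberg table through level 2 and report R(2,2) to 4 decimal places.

-0.6723

R(0,0) (trapezoid, 1 panel, h=2.7000): -1.507131
R(1,0) (trapezoid, 2 panels, h=1.3500): 0.471739
R(2,0) (trapezoid, 4 panels, h=0.6750): -0.301729
R(1,1) = 0.471739 + (0.471739 − (-1.507131))/3 = 1.131362
R(2,1) = -0.301729 + (-0.301729 − 0.471739)/3 = -0.559552
R(2,2) = -0.559552 + (-0.559552 − 1.131362)/15 = -0.672280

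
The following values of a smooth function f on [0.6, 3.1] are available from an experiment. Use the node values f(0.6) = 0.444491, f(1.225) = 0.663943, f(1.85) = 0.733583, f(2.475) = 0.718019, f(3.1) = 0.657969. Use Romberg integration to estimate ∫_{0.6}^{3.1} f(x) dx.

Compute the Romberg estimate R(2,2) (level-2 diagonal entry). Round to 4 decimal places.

1.6873

R(0,0) (trapezoid, 1 panel, h=2.5000): 1.378075
R(1,0) (trapezoid, 2 panels, h=1.2500): 1.606016
R(2,0) (trapezoid, 4 panels, h=0.6250): 1.666734
R(1,1) = 1.606016 + (1.606016 − 1.378075)/3 = 1.681996
R(2,1) = 1.666734 + (1.666734 − 1.606016)/3 = 1.686973
R(2,2) = 1.686973 + (1.686973 − 1.681996)/15 = 1.687305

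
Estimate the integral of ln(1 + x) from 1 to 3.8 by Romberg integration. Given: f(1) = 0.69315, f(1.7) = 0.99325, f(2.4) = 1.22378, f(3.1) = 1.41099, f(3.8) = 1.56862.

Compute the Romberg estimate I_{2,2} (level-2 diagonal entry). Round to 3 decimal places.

I_{0,0} (trapezoid, 1 panel, h=2.8000): 3.16648
I_{1,0} (trapezoid, 2 panels, h=1.4000): 3.29653
I_{2,0} (trapezoid, 4 panels, h=0.7000): 3.33123
I_{1,1} = 3.29653 + (3.29653 − 3.16648)/3 = 3.33988
I_{2,1} = 3.33123 + (3.33123 − 3.29653)/3 = 3.34280
I_{2,2} = 3.34280 + (3.34280 − 3.33988)/15 = 3.34299

3.343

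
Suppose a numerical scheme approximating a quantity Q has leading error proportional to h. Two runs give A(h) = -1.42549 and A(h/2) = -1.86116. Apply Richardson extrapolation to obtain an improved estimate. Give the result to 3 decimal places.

The leading error scales as h; refining by a factor of 2 reduces it by 2^1 = 2.
Extrapolated value = (2·A(h/2) − A(h)) / (2 − 1)
= (2·(-1.86116) − (-1.42549)) / 1
= -2.29683 / 1 = -2.29683

-2.297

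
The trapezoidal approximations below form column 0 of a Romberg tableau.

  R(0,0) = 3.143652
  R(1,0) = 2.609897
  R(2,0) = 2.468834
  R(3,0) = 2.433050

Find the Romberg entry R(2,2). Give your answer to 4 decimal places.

2.4211

Richardson extrapolation on the trapezoidal column (denominator 4−1=3):
R(1,1) = 2.609897 + (2.609897 − 3.143652)/3 = 2.431979
R(2,1) = (4·2.468834 − 2.609897) / 3 = 2.421813
R(2,2) = 2.421813 + (2.421813 − 2.431979)/15 = 2.421135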